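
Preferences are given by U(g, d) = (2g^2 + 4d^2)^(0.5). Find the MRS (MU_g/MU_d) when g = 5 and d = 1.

For CES with ρ = 2, MRS = (2/4)·(d/g)^(-1).
At (5, 1): MRS = 2.5.
The indifference curve has slope −2.5 at this bundle.

MRS = 2.5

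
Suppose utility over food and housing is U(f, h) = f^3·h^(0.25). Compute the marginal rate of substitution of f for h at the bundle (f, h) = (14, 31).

MU_f = 3·f^2·h^(0.25) and MU_h = 0.25·f^3·h^(-0.75).
MRS = MU_f/MU_h = (12)·h/f.
At (14, 31): MRS = 186/7.
That is, one extra unit of f is worth 186/7 units of h at the margin.

MRS = 186/7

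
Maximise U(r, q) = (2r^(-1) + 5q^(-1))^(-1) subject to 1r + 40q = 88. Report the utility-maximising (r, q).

For CES with ρ = -1, MRS = (2/5)·(q/r)^2.
Tangency: set MRS = p_r/p_q = 1/40.
So (q/r)^2 = 1/16; taking the square root, q/r = 0.25, i.e. q = 0.25·r.
Substitute into the budget 1·r + 40·q = 88: 11·r = 88, so r* = 8 and q* = 0.25·8 = 2.

r* = 8, q* = 2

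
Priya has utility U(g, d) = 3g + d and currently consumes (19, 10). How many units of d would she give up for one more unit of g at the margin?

MRS = 3

MU_g = 3, MU_d = 1, so MRS = 3/1 = 3 at every bundle.
At (19, 10): MRS = 3.
The indifference curve has slope −3 at this bundle.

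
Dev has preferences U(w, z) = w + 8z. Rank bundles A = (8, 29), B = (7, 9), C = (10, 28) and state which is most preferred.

Bundle A

Evaluate utility at each bundle:
U(A) = 240.
U(B) = 79.
U(C) = 234.
Highest utility is A, so A ≻ C ≻ B.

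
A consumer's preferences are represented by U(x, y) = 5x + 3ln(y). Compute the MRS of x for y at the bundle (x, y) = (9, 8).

MU_x = 5, MU_y = 3/y.
MRS = 5 ÷ (3/y).
At (9, 8): MRS = 40/3.
So at (9, 8) the consumer would give up 40/3 units of y for one more unit of x.

MRS = 40/3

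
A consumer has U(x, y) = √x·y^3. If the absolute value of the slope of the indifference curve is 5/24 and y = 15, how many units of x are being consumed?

x = 12

MU_x = 0.5·x^(-0.5)·y^3 and MU_y = 3·√x·y^2.
MRS = MU_x/MU_y = (1/6)·y/x.
Substitute y = 15: MRS = 2.5/x. Setting 2.5/x = 5/24 gives x = 2.5/(5/24) = 12.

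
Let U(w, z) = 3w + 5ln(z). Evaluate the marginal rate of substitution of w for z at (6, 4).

MRS = 2.4

MU_w = 3, MU_z = 5/z.
MRS = 3 ÷ (5/z).
At (6, 4): MRS = 2.4.
So at (6, 4) the consumer would give up 2.4 units of z for one more unit of w.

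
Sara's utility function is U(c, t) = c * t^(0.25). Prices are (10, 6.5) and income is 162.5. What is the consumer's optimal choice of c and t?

c* = 13, t* = 5

MU_c = t^(0.25) and MU_t = 0.25·c·t^(-0.75).
MRS = MU_c/MU_t = (4)·t/c.
Tangency: set MRS = p_c/p_t = 10/6.5 = 20/13.
So (4)·t/c = 20/13, i.e. t = (5/13)·c.
Substitute into the budget 10·c + 6.5·t = 162.5: 12.5·c = 162.5, so c* = 13.
Then t* = (5/13)·13 = 5.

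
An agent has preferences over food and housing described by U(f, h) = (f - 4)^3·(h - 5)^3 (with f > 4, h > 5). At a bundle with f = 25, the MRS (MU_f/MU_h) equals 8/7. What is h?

MU_f = 3·(f−4)^2·(h−5)^3, MU_h = 3·(f−4)^3·(h−5)^2.
MRS = (h−5)/(f−4).
Substitute f = 25: MRS = (h − 5)/21. Setting this equal to 8/7 gives h − 5 = (8/7)·21 = 24, so h = 29.

h = 29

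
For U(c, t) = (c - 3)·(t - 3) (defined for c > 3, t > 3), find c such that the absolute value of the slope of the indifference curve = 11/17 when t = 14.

MU_c = (t−3), MU_t = (c−3).
MRS = (t−3)/(c−3).
Substitute t = 14: MRS = 11/(c − 3). Setting this equal to 11/17 gives c − 3 = 11/(11/17) = 17, so c = 20.

c = 20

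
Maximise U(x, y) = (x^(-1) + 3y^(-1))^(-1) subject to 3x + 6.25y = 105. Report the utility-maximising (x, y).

For CES with ρ = -1, MRS = (1/3)·(y/x)^2.
Tangency: set MRS = p_x/p_y = 3/6.25 = 12/25.
So (y/x)^2 = 36/25; taking the square root, y/x = 1.2, i.e. y = 1.2·x.
Substitute into the budget 3·x + 6.25·y = 105: 10.5·x = 105, so x* = 10 and y* = 1.2·10 = 12.

x* = 10, y* = 12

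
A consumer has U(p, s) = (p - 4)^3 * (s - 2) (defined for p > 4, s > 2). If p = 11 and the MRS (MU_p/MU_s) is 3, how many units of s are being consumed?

s = 9

MU_p = 3·(p−4)^2·(s−2), MU_s = (p−4)^3.
MRS = (3/1)·(s−2)/(p−4).
Substitute p = 11: MRS = (s − 2)/(7/3). Setting this equal to 3 gives s − 2 = 3·(7/3) = 7, so s = 9.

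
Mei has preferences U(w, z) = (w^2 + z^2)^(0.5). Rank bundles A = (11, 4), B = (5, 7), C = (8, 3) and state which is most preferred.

Evaluate utility at each bundle:
U(A) = 11.705.
U(B) = 8.602.
U(C) = 8.544.
Highest utility is A, so A ≻ B ≻ C.

Bundle A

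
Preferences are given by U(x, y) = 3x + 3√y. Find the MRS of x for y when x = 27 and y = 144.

MU_x = 3, MU_y = 3/(2√y).
MRS = 3 ÷ (3/(2√y)).
At (27, 144): MRS = 24.
So at (27, 144) the consumer would give up 24 units of y for one more unit of x.

MRS = 24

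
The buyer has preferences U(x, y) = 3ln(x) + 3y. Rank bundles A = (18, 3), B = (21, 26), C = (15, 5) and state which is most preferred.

Bundle B

Evaluate utility at each bundle:
U(A) = 17.671.
U(B) = 87.134.
U(C) = 23.124.
Highest utility is B, so B ≻ C ≻ A.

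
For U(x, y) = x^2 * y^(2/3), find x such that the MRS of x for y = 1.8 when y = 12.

x = 20

MU_x = 2·x·y^(2/3) and MU_y = 2/3·x^2·y^(-1/3).
MRS = MU_x/MU_y = (3)·y/x.
Substitute y = 12: MRS = 36/x. Setting 36/x = 1.8 gives x = 36/1.8 = 20.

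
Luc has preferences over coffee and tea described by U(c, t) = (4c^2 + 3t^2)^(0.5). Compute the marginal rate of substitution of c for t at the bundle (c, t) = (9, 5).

MRS = 2.4

For CES with ρ = 2, MRS = (4/3)·(t/c)^(-1).
At (9, 5): MRS = 2.4.
So at (9, 5) the consumer would give up 2.4 units of t for one more unit of c.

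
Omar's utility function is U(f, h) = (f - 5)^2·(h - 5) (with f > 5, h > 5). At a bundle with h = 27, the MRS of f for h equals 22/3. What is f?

f = 11

MU_f = 2·(f−5)·(h−5), MU_h = (f−5)^2.
MRS = (2/1)·(h−5)/(f−5).
Substitute h = 27: MRS = 44/(f − 5). Setting this equal to 22/3 gives f − 5 = 44/(22/3) = 6, so f = 11.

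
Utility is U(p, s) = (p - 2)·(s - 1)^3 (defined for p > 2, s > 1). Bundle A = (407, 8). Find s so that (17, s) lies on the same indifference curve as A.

s = 22

U(407, 8) = 138915.
Set U(17, s) = 138915 and solve.
With p = 17: (17 − 2) = 15, so (s − 1)^3 = 138915/15 = 9261.
Taking the cube root (with s > 1): s − 1 = 21, so s = 22.
Check: U(17, 22) = 138915.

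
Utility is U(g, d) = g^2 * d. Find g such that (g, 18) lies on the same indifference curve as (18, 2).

U(18, 2) = 648.
Set U(g, 18) = 648 and solve.
With d = 18: g^2 = 648/18 = 36; taking the square root, g = 6.
Check: U(6, 18) = 648.

g = 6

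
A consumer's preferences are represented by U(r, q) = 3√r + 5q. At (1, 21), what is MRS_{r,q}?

MU_r = 3/(2√r), MU_q = 5.
MRS = 3/(2√r) ÷ 5.
At (1, 21): MRS = 0.3.
So at (1, 21) the consumer would give up 0.3 units of q for one more unit of r.

MRS = 0.3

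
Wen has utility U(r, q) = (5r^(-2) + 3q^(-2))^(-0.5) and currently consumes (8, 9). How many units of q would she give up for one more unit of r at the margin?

MRS = 1215/512

For CES with ρ = -2, MRS = (5/3)·(q/r)^3.
At (8, 9): MRS = 1215/512.
The indifference curve has slope −1215/512 at this bundle.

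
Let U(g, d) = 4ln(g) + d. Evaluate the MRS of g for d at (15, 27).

MRS = 4/15

MU_g = 4/g, MU_d = 1.
MRS = 4/g ÷ 1.
At (15, 27): MRS = 4/15.
So at (15, 27) the consumer would give up 4/15 units of d for one more unit of g.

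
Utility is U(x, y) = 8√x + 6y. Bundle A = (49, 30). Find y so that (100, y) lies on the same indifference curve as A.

y = 26

U(49, 30) = 236.
Set U(100, y) = 236 and solve.
With x = 100: √100 = 10, so 6y = 236 − 8·10 = 156 and y = 26.
Check: U(100, 26) = 236.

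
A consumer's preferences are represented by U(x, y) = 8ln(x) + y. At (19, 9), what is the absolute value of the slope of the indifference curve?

MRS = 8/19

MU_x = 8/x, MU_y = 1.
MRS = 8/x ÷ 1.
At (19, 9): MRS = 8/19.
That is, one extra unit of x is worth 8/19 units of y at the margin.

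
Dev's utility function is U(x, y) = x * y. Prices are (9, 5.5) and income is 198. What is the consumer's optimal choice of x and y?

MU_x = y and MU_y = x.
MRS = MU_x/MU_y = y/x.
Tangency: set MRS = p_x/p_y = 9/5.5 = 18/11.
So y/x = 18/11, i.e. y = (18/11)·x.
Substitute into the budget 9·x + 5.5·y = 198: 18·x = 198, so x* = 11.
Then y* = (18/11)·11 = 18.

x* = 11, y* = 18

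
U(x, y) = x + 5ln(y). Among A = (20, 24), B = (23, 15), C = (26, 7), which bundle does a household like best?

Evaluate utility at each bundle:
U(A) = 35.890.
U(B) = 36.540.
U(C) = 35.730.
Highest utility is B, so B ≻ A ≻ C.

Bundle B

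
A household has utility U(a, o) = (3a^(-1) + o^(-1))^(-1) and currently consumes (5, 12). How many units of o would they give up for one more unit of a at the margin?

MRS = 432/25

For CES with ρ = -1, MRS = (3/1)·(o/a)^2.
At (5, 12): MRS = 432/25.
So at (5, 12) the consumer would give up 432/25 units of o for one more unit of a.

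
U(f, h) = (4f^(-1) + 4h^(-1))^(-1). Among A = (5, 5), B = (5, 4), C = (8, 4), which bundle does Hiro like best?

Evaluate utility at each bundle:
U(A) = 0.625.
U(B) = 0.556.
U(C) = 0.667.
Highest utility is C, so C ≻ A ≻ B.

Bundle C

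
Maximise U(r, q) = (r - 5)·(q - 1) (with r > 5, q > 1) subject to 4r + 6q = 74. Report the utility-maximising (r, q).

MU_r = (q−1), MU_q = (r−5).
MRS = (q−1)/(r−5).
Tangency: set MRS = p_r/p_q = 4/6 = 2/3.
So (q − 1)/(r − 5) = 2/3, i.e. (q − 1) = (2/3)·(r − 5).
Rewrite the budget in excess-of-subsistence terms: 4·(r − 5) + 6·(q − 1) = 74 − 4·5 − 6·1 = 48.
Substituting, 8·(r − 5) = 48, so r − 5 = 6 and r* = 11.
Then q − 1 = (2/3)·6 = 4, so q* = 5.

r* = 11, q* = 5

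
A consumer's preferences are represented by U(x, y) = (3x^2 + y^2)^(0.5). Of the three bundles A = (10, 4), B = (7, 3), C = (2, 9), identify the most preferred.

Evaluate utility at each bundle:
U(A) = 17.776.
U(B) = 12.490.
U(C) = 9.644.
Highest utility is A, so A ≻ B ≻ C.

Bundle A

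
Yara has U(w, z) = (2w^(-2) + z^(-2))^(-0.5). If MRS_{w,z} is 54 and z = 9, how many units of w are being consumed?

For CES with ρ = -2, MRS = (2/1)·(z/w)^3.
Setting (2/1)·(9/w)^3 = 54 gives (9/w)^3 = 27, so 9/w = 3 and w = 3.

w = 3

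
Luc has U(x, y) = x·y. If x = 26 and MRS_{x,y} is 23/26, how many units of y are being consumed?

y = 23

MU_x = y and MU_y = x.
MRS = MU_x/MU_y = y/x.
Substitute x = 26: MRS = y/26. Setting y/26 = 23/26 gives y = (23/26)·26 = 23.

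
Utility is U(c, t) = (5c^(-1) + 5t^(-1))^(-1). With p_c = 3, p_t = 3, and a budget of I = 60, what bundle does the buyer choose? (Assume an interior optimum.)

c* = 10, t* = 10

For CES with ρ = -1, MRS = (t/c)^2.
Tangency: set MRS = p_c/p_t = 3/3 = 1.
So (t/c)^2 = 1; taking the square root, t/c = 1, i.e. t = c.
Substitute into the budget 3·c + 3·t = 60: 6·c = 60, so c* = 10 and t* = 10.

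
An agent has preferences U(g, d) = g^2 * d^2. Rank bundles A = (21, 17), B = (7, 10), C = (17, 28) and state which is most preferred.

Bundle C

Evaluate utility at each bundle:
U(A) = 127449.
U(B) = 4900.
U(C) = 226576.
Highest utility is C, so C ≻ A ≻ B.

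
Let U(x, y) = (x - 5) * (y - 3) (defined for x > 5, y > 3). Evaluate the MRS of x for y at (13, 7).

MU_x = (y−3), MU_y = (x−5).
MRS = (y−3)/(x−5).
At (13, 7): MRS = 0.5.
The indifference curve has slope −0.5 at this bundle.

MRS = 0.5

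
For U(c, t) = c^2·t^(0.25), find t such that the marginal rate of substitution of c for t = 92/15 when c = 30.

MU_c = 2·c·t^(0.25) and MU_t = 0.25·c^2·t^(-0.75).
MRS = MU_c/MU_t = (8)·t/c.
Substitute c = 30: MRS = t/3.75. Setting t/3.75 = 92/15 gives t = (92/15)·3.75 = 23.

t = 23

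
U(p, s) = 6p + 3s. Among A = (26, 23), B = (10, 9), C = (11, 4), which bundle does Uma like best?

Evaluate utility at each bundle:
U(A) = 225.
U(B) = 87.
U(C) = 78.
Highest utility is A, so A ≻ B ≻ C.

Bundle A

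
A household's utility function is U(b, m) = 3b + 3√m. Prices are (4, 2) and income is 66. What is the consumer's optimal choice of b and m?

MU_b = 3, MU_m = 3/(2√m).
MRS = 3 ÷ (3/(2√m)).
Tangency: set MRS = p_b/p_m = 4/2 = 2.
MRS depends only on m: 2·√m = 2 ⇒ √m = 2/2 = 1 ⇒ m* = 1.
From the budget, 4·b = 66 − 2·1 = 64, so b* = 16.

b* = 16, m* = 1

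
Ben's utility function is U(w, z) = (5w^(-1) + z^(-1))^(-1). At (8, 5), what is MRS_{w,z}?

MRS = 125/64

For CES with ρ = -1, MRS = (5/1)·(z/w)^2.
At (8, 5): MRS = 125/64.
So at (8, 5) the consumer would give up 125/64 units of z for one more unit of w.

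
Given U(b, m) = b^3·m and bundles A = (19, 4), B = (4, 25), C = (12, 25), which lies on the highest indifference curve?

Evaluate utility at each bundle:
U(A) = 27436.
U(B) = 1600.
U(C) = 43200.
Highest utility is C, so C ≻ A ≻ B.

Bundle C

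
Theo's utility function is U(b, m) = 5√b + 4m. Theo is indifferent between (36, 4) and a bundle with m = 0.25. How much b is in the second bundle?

b = 81

U(36, 4) = 46.
Set U(b, 0.25) = 46 and solve.
With m = 0.25: 5√b = 46 − 4·0.25 = 45, so √b = 9 and b = 81.
Check: U(81, 0.25) = 46.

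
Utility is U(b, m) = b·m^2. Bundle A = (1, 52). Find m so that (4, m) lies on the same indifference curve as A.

U(1, 52) = 2704.
Set U(4, m) = 2704 and solve.
With b = 4: m^2 = 2704/4 = 676; taking the square root, m = 26.
Check: U(4, 26) = 2704.

m = 26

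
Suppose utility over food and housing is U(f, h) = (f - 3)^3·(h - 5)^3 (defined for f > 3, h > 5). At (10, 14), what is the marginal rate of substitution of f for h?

MU_f = 3·(f−3)^2·(h−5)^3, MU_h = 3·(f−3)^3·(h−5)^2.
MRS = (h−5)/(f−3).
At (10, 14): MRS = 9/7.
The indifference curve has slope −9/7 at this bundle.

MRS = 9/7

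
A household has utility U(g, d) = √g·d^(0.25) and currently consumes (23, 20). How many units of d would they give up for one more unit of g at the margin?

MRS = 40/23

MU_g = 0.5·g^(-0.5)·d^(0.25) and MU_d = 0.25·√g·d^(-0.75).
MRS = MU_g/MU_d = (2)·d/g.
At (23, 20): MRS = 40/23.
So at (23, 20) the consumer would give up 40/23 units of d for one more unit of g.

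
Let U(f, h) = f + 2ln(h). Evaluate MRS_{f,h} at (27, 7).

MU_f = 1, MU_h = 2/h.
MRS = 1 ÷ (2/h).
At (27, 7): MRS = 3.5.
That is, one extra unit of f is worth 3.5 units of h at the margin.

MRS = 3.5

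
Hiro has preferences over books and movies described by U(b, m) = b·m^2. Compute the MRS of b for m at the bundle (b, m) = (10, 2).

MRS = 0.1

MU_b = m^2 and MU_m = 2·b·m.
MRS = MU_b/MU_m = (1/2)·m/b.
At (10, 2): MRS = 0.1.
The indifference curve has slope −0.1 at this bundle.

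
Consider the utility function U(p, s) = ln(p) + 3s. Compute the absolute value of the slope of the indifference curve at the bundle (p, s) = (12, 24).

MU_p = 1/p, MU_s = 3.
MRS = 1/p ÷ 3.
At (12, 24): MRS = 1/36.
So at (12, 24) the consumer would give up 1/36 units of s for one more unit of p.

MRS = 1/36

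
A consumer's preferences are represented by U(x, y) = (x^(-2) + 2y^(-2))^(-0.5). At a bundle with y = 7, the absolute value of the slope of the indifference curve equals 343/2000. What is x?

x = 10

For CES with ρ = -2, MRS = (1/2)·(y/x)^3.
Setting (1/2)·(7/x)^3 = 343/2000 gives (7/x)^3 = 343/1000, so 7/x = 0.7 and x = 10.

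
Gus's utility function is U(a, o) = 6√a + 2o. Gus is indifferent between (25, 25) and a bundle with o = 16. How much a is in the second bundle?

U(25, 25) = 80.
Set U(a, 16) = 80 and solve.
With o = 16: 6√a = 80 − 2·16 = 48, so √a = 8 and a = 64.
Check: U(64, 16) = 80.

a = 64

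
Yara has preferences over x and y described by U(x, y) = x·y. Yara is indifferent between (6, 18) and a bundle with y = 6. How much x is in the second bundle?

x = 18

U(6, 18) = 108.
Set U(x, 6) = 108 and solve.
With y = 6: x = 108/6 = 18.
Check: U(18, 6) = 108.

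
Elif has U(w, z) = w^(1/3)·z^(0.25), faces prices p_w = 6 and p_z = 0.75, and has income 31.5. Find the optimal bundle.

w* = 3, z* = 18

MU_w = 1/3·w^(-2/3)·z^(0.25) and MU_z = 0.25·w^(1/3)·z^(-0.75).
MRS = MU_w/MU_z = (4/3)·z/w.
Tangency: set MRS = p_w/p_z = 6/0.75 = 8.
So (4/3)·z/w = 8, i.e. z = 6·w.
Substitute into the budget 6·w + 0.75·z = 31.5: 10.5·w = 31.5, so w* = 3.
Then z* = 6·3 = 18.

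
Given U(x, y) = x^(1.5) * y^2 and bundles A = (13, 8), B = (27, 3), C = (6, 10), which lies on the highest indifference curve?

Bundle A

Evaluate utility at each bundle:
U(A) = 2999.819.
U(B) = 1262.665.
U(C) = 1469.694.
Highest utility is A, so A ≻ C ≻ B.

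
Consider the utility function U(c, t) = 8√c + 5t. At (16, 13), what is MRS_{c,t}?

MRS = 0.2

MU_c = 8/(2√c), MU_t = 5.
MRS = 8/(2√c) ÷ 5.
At (16, 13): MRS = 0.2.
The indifference curve has slope −0.2 at this bundle.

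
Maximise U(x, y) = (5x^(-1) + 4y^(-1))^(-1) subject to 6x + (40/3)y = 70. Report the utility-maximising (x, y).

x* = 5, y* = 3

For CES with ρ = -1, MRS = (5/4)·(y/x)^2.
Tangency: set MRS = p_x/p_y = 6/(40/3) = 0.45.
So (y/x)^2 = 9/25; taking the square root, y/x = 0.6, i.e. y = 0.6·x.
Substitute into the budget 6·x + (40/3)·y = 70: 14·x = 70, so x* = 5 and y* = 0.6·5 = 3.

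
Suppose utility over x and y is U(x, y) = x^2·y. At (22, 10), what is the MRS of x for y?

MRS = 10/11

MU_x = 2·x·y and MU_y = x^2.
MRS = MU_x/MU_y = (2/1)·y/x.
At (22, 10): MRS = 10/11.
The indifference curve has slope −10/11 at this bundle.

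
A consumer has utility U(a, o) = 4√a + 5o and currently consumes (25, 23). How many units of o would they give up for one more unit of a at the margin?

MU_a = 4/(2√a), MU_o = 5.
MRS = 4/(2√a) ÷ 5.
At (25, 23): MRS = 2/25.
The indifference curve has slope −2/25 at this bundle.

MRS = 2/25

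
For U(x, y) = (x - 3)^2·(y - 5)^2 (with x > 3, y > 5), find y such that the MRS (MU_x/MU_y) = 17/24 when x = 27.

y = 22

MU_x = 2·(x−3)·(y−5)^2, MU_y = 2·(x−3)^2·(y−5).
MRS = (y−5)/(x−3).
Substitute x = 27: MRS = (y − 5)/24. Setting this equal to 17/24 gives y − 5 = (17/24)·24 = 17, so y = 22.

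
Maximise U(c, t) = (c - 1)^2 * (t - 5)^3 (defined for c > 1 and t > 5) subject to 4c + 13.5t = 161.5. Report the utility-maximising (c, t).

c* = 10, t* = 9

MU_c = 2·(c−1)·(t−5)^3, MU_t = 3·(c−1)^2·(t−5)^2.
MRS = (2/3)·(t−5)/(c−1).
Tangency: set MRS = p_c/p_t = 4/13.5 = 8/27.
So (2/3)·(t − 5)/(c − 1) = 8/27, i.e. (t − 5) = (4/9)·(c − 1).
Rewrite the budget in excess-of-subsistence terms: 4·(c − 1) + 13.5·(t − 5) = 161.5 − 4·1 − 13.5·5 = 90.
Substituting, 10·(c − 1) = 90, so c − 1 = 9 and c* = 10.
Then t − 5 = (4/9)·9 = 4, so t* = 9.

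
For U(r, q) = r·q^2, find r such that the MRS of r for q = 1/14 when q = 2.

r = 14

MU_r = q^2 and MU_q = 2·r·q.
MRS = MU_r/MU_q = (1/2)·q/r.
Substitute q = 2: MRS = 1/r. Setting 1/r = 1/14 gives r = 1/(1/14) = 14.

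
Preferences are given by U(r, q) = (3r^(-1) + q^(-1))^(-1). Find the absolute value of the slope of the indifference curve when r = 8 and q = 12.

For CES with ρ = -1, MRS = (3/1)·(q/r)^2.
At (8, 12): MRS = 6.75.
So at (8, 12) the consumer would give up 6.75 units of q for one more unit of r.

MRS = 6.75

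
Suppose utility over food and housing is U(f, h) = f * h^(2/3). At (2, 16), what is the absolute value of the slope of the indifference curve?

MRS = 12

MU_f = h^(2/3) and MU_h = 2/3·f·h^(-1/3).
MRS = MU_f/MU_h = (1.5)·h/f.
At (2, 16): MRS = 12.
That is, one extra unit of f is worth 12 units of h at the margin.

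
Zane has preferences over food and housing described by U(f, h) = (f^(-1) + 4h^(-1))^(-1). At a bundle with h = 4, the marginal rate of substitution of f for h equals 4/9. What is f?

f = 3

For CES with ρ = -1, MRS = (1/4)·(h/f)^2.
Setting (1/4)·(4/f)^2 = 4/9 gives (4/f)^2 = 16/9, so 4/f = 4/3 and f = 3.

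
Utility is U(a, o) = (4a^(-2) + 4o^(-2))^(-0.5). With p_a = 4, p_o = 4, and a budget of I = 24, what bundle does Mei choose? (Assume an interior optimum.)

a* = 3, o* = 3

For CES with ρ = -2, MRS = (o/a)^3.
Tangency: set MRS = p_a/p_o = 4/4 = 1.
So (o/a)^3 = 1; taking the cube root, o/a = 1, i.e. o = a.
Substitute into the budget 4·a + 4·o = 24: 8·a = 24, so a* = 3 and o* = 3.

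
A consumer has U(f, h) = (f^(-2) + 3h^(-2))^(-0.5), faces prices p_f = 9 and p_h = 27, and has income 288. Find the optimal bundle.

f* = 8, h* = 8

For CES with ρ = -2, MRS = (1/3)·(h/f)^3.
Tangency: set MRS = p_f/p_h = 9/27 = 1/3.
So (h/f)^3 = 1; taking the cube root, h/f = 1, i.e. h = f.
Substitute into the budget 9·f + 27·h = 288: 36·f = 288, so f* = 8 and h* = 8.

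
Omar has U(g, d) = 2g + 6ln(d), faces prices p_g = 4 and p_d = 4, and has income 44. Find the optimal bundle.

MU_g = 2, MU_d = 6/d.
MRS = 2 ÷ (6/d).
Tangency: set MRS = p_g/p_d = 4/4 = 1.
MRS depends only on d: (1/3)·d = 1 ⇒ d* = 1/(1/3) = 3.
From the budget, 4·g = 44 − 4·3 = 32, so g* = 8.

g* = 8, d* = 3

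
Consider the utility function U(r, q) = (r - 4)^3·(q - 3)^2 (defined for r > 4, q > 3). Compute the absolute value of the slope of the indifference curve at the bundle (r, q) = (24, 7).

MU_r = 3·(r−4)^2·(q−3)^2, MU_q = 2·(r−4)^3·(q−3).
MRS = (3/2)·(q−3)/(r−4).
At (24, 7): MRS = 0.3.
So at (24, 7) the consumer would give up 0.3 units of q for one more unit of r.

MRS = 0.3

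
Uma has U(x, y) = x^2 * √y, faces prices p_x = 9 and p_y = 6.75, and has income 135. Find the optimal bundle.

x* = 12, y* = 4

MU_x = 2·x·√y and MU_y = 0.5·x^2·y^(-0.5).
MRS = MU_x/MU_y = (4)·y/x.
Tangency: set MRS = p_x/p_y = 9/6.75 = 4/3.
So (4)·y/x = 4/3, i.e. y = (1/3)·x.
Substitute into the budget 9·x + 6.75·y = 135: 11.25·x = 135, so x* = 12.
Then y* = (1/3)·12 = 4.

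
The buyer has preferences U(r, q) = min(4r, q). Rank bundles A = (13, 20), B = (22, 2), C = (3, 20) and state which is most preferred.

Bundle A

Evaluate utility at each bundle:
U(A) = 20.
U(B) = 2.
U(C) = 12.
Highest utility is A, so A ≻ C ≻ B.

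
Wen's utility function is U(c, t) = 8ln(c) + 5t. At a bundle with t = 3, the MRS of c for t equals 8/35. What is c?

MU_c = 8/c, MU_t = 5.
MRS = 8/c ÷ 5.
MRS depends only on c: 1.6/c = 8/35 ⇒ c = 1.6/(8/35) = 7.

c = 7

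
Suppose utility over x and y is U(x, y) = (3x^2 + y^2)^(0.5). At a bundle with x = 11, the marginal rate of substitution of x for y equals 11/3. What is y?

y = 9

For CES with ρ = 2, MRS = (3/1)·(y/x)^(-1).
Setting (3/1)·(y/11)^(-1) = 11/3 gives (y/11)^(-1) = 11/9, so y/11 = 9/11 and y = 9.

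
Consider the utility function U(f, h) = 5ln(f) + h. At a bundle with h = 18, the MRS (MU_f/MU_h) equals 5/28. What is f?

MU_f = 5/f, MU_h = 1.
MRS = 5/f ÷ 1.
MRS depends only on f: 5/f = 5/28 ⇒ f = 5/(5/28) = 28.

f = 28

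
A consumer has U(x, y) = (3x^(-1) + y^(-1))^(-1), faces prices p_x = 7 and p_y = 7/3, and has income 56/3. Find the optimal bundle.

x* = 2, y* = 2

For CES with ρ = -1, MRS = (3/1)·(y/x)^2.
Tangency: set MRS = p_x/p_y = 7/(7/3) = 3.
So (y/x)^2 = 1; taking the square root, y/x = 1, i.e. y = x.
Substitute into the budget 7·x + (7/3)·y = 56/3: (28/3)·x = 56/3, so x* = 2 and y* = 2.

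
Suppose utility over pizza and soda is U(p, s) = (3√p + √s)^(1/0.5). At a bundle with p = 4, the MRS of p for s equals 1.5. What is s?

For CES with ρ = 0.5, MRS = (3/1)·√(s/p).
Setting (3/1)·√(s/4) = 1.5 gives √(s/4) = 0.5, so s/4 = 0.25 and s = 1.

s = 1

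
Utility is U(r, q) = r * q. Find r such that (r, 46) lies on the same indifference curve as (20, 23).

U(20, 23) = 460.
Set U(r, 46) = 460 and solve.
With q = 46: r = 460/46 = 10.
Check: U(10, 46) = 460.

r = 10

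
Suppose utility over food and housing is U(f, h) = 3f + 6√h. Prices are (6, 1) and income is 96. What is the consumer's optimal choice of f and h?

f* = 10, h* = 36

MU_f = 3, MU_h = 6/(2√h).
MRS = 3 ÷ (6/(2√h)).
Tangency: set MRS = p_f/p_h = 6/1 = 6.
MRS depends only on h: √h = 6 ⇒ √h = 6 ⇒ h* = 36.
From the budget, 6·f = 96 − 1·36 = 60, so f* = 10.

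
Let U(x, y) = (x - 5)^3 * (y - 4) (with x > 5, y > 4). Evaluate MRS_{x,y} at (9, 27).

MU_x = 3·(x−5)^2·(y−4), MU_y = (x−5)^3.
MRS = (3/1)·(y−4)/(x−5).
At (9, 27): MRS = 17.25.
That is, one extra unit of x is worth 17.25 units of y at the margin.

MRS = 17.25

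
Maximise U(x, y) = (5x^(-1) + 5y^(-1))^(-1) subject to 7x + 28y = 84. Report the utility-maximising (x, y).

For CES with ρ = -1, MRS = (y/x)^2.
Tangency: set MRS = p_x/p_y = 7/28 = 0.25.
So (y/x)^2 = 0.25; taking the square root, y/x = 0.5, i.e. y = 0.5·x.
Substitute into the budget 7·x + 28·y = 84: 21·x = 84, so x* = 4 and y* = 0.5·4 = 2.

x* = 4, y* = 2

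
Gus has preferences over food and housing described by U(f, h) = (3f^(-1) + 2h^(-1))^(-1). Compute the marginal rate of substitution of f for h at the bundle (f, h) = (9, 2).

MRS = 2/27

For CES with ρ = -1, MRS = (3/2)·(h/f)^2.
At (9, 2): MRS = 2/27.
So at (9, 2) the consumer would give up 2/27 units of h for one more unit of f.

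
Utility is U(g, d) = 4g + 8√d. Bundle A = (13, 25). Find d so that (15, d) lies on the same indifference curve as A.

d = 16

U(13, 25) = 92.
Set U(15, d) = 92 and solve.
With g = 15: 8√d = 92 − 4·15 = 32, so √d = 4 and d = 16.
Check: U(15, 16) = 92.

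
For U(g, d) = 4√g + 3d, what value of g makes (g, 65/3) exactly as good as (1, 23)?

U(1, 23) = 73.
Set U(g, 65/3) = 73 and solve.
With d = 65/3: 4√g = 73 − 3·65/3 = 8, so √g = 2 and g = 4.
Check: U(4, 65/3) = 73.

g = 4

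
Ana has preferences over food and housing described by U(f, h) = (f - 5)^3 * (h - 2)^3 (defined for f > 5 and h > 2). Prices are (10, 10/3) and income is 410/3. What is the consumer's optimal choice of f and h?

f* = 9, h* = 14

MU_f = 3·(f−5)^2·(h−2)^3, MU_h = 3·(f−5)^3·(h−2)^2.
MRS = (h−2)/(f−5).
Tangency: set MRS = p_f/p_h = 10/(10/3) = 3.
So (h − 2)/(f − 5) = 3, i.e. (h − 2) = 3·(f − 5).
Rewrite the budget in excess-of-subsistence terms: 10·(f − 5) + (10/3)·(h − 2) = 410/3 − 10·5 − (10/3)·2 = 80.
Substituting, 20·(f − 5) = 80, so f − 5 = 4 and f* = 9.
Then h − 2 = 3·4 = 12, so h* = 14.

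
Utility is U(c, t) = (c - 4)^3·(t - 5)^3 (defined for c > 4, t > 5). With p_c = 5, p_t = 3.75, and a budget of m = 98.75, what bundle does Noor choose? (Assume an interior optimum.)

MU_c = 3·(c−4)^2·(t−5)^3, MU_t = 3·(c−4)^3·(t−5)^2.
MRS = (t−5)/(c−4).
Tangency: set MRS = p_c/p_t = 5/3.75 = 4/3.
So (t − 5)/(c − 4) = 4/3, i.e. (t − 5) = (4/3)·(c − 4).
Rewrite the budget in excess-of-subsistence terms: 5·(c − 4) + 3.75·(t − 5) = 98.75 − 5·4 − 3.75·5 = 60.
Substituting, 10·(c − 4) = 60, so c − 4 = 6 and c* = 10.
Then t − 5 = (4/3)·6 = 8, so t* = 13.

c* = 10, t* = 13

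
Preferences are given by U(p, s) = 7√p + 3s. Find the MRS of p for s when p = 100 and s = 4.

MRS = 7/60

MU_p = 7/(2√p), MU_s = 3.
MRS = 7/(2√p) ÷ 3.
At (100, 4): MRS = 7/60.
That is, one extra unit of p is worth 7/60 units of s at the margin.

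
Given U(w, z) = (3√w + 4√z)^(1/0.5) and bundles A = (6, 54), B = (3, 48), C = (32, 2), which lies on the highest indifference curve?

Evaluate utility at each bundle:
U(A) = 1350.000.
U(B) = 1083.000.
U(C) = 512.000.
Highest utility is A, so A ≻ B ≻ C.

Bundle A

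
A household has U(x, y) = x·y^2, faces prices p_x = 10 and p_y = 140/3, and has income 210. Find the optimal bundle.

MU_x = y^2 and MU_y = 2·x·y.
MRS = MU_x/MU_y = (1/2)·y/x.
Tangency: set MRS = p_x/p_y = 10/(140/3) = 3/14.
So (1/2)·y/x = 3/14, i.e. y = (3/7)·x.
Substitute into the budget 10·x + (140/3)·y = 210: 30·x = 210, so x* = 7.
Then y* = (3/7)·7 = 3.

x* = 7, y* = 3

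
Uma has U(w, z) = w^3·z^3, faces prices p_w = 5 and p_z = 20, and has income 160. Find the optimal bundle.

w* = 16, z* = 4

MU_w = 3·w^2·z^3 and MU_z = 3·w^3·z^2.
MRS = MU_w/MU_z = z/w.
Tangency: set MRS = p_w/p_z = 5/20 = 0.25.
So z/w = 0.25, i.e. z = 0.25·w.
Substitute into the budget 5·w + 20·z = 160: 10·w = 160, so w* = 16.
Then z* = 0.25·16 = 4.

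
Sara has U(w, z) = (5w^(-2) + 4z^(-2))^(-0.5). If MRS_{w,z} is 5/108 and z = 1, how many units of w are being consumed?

For CES with ρ = -2, MRS = (5/4)·(z/w)^3.
Setting (5/4)·(1/w)^3 = 5/108 gives (1/w)^3 = 1/27, so 1/w = 1/3 and w = 3.

w = 3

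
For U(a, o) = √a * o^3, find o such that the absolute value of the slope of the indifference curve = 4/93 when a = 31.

o = 8

MU_a = 0.5·a^(-0.5)·o^3 and MU_o = 3·√a·o^2.
MRS = MU_a/MU_o = (1/6)·o/a.
Substitute a = 31: MRS = o/186. Setting o/186 = 4/93 gives o = (4/93)·186 = 8.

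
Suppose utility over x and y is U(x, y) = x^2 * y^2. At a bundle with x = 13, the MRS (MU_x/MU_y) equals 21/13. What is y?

MU_x = 2·x·y^2 and MU_y = 2·x^2·y.
MRS = MU_x/MU_y = y/x.
Substitute x = 13: MRS = y/13. Setting y/13 = 21/13 gives y = (21/13)·13 = 21.

y = 21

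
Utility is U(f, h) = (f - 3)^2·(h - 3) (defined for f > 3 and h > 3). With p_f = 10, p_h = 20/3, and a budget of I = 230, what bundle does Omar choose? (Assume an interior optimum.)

f* = 15, h* = 12

MU_f = 2·(f−3)·(h−3), MU_h = (f−3)^2.
MRS = (2/1)·(h−3)/(f−3).
Tangency: set MRS = p_f/p_h = 10/(20/3) = 1.5.
So (2/1)·(h − 3)/(f − 3) = 1.5, i.e. (h − 3) = 0.75·(f − 3).
Rewrite the budget in excess-of-subsistence terms: 10·(f − 3) + (20/3)·(h − 3) = 230 − 10·3 − (20/3)·3 = 180.
Substituting, 15·(f − 3) = 180, so f − 3 = 12 and f* = 15.
Then h − 3 = 0.75·12 = 9, so h* = 12.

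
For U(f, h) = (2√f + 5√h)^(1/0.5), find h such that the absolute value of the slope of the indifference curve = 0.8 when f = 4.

For CES with ρ = 0.5, MRS = (2/5)·√(h/f).
Setting (2/5)·√(h/4) = 0.8 gives √(h/4) = 2, so h/4 = 4 and h = 16.

h = 16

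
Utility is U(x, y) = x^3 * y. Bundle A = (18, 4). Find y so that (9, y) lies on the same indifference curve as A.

U(18, 4) = 23328.
Set U(9, y) = 23328 and solve.
With x = 9: 9^3 = 729, so y = 23328/729 = 32.
Check: U(9, 32) = 23328.

y = 32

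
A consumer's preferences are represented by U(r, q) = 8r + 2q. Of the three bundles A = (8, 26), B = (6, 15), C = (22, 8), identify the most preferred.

Bundle C

Evaluate utility at each bundle:
U(A) = 116.
U(B) = 78.
U(C) = 192.
Highest utility is C, so C ≻ A ≻ B.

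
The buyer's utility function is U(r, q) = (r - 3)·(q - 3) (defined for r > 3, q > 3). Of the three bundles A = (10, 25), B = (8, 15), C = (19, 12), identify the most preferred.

Evaluate utility at each bundle:
U(A) = 154.
U(B) = 60.
U(C) = 144.
Highest utility is A, so A ≻ C ≻ B.

Bundle A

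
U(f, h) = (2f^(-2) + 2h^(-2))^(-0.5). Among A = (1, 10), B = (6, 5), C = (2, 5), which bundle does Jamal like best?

Evaluate utility at each bundle:
U(A) = 0.704.
U(B) = 2.716.
U(C) = 1.313.
Highest utility is B, so B ≻ C ≻ A.

Bundle B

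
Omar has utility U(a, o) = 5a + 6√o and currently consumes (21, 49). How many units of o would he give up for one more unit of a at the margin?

MRS = 35/3

MU_a = 5, MU_o = 6/(2√o).
MRS = 5 ÷ (6/(2√o)).
At (21, 49): MRS = 35/3.
That is, one extra unit of a is worth 35/3 units of o at the margin.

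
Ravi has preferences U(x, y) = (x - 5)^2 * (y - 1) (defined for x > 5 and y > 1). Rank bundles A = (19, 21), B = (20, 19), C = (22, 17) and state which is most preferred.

Bundle C

Evaluate utility at each bundle:
U(A) = 3920.
U(B) = 4050.
U(C) = 4624.
Highest utility is C, so C ≻ B ≻ A.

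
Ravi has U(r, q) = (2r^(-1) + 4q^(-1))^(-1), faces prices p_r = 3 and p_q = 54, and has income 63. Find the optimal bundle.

For CES with ρ = -1, MRS = (2/4)·(q/r)^2.
Tangency: set MRS = p_r/p_q = 3/54 = 1/18.
So (q/r)^2 = 1/9; taking the square root, q/r = 1/3, i.e. q = (1/3)·r.
Substitute into the budget 3·r + 54·q = 63: 21·r = 63, so r* = 3 and q* = (1/3)·3 = 1.

r* = 3, q* = 1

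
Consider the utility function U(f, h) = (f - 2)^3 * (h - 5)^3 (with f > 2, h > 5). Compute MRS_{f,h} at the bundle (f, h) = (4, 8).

MRS = 1.5

MU_f = 3·(f−2)^2·(h−5)^3, MU_h = 3·(f−2)^3·(h−5)^2.
MRS = (h−5)/(f−2).
At (4, 8): MRS = 1.5.
So at (4, 8) the consumer would give up 1.5 units of h for one more unit of f.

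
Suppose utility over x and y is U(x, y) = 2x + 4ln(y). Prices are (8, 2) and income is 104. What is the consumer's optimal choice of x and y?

x* = 11, y* = 8

MU_x = 2, MU_y = 4/y.
MRS = 2 ÷ (4/y).
Tangency: set MRS = p_x/p_y = 8/2 = 4.
MRS depends only on y: 0.5·y = 4 ⇒ y* = 4/0.5 = 8.
From the budget, 8·x = 104 − 2·8 = 88, so x* = 11.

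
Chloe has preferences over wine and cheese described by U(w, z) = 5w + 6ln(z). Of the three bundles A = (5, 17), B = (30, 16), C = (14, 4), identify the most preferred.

Evaluate utility at each bundle:
U(A) = 41.999.
U(B) = 166.636.
U(C) = 78.318.
Highest utility is B, so B ≻ C ≻ A.

Bundle B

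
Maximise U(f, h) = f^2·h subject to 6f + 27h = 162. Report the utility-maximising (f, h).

f* = 18, h* = 2

MU_f = 2·f·h and MU_h = f^2.
MRS = MU_f/MU_h = (2/1)·h/f.
Tangency: set MRS = p_f/p_h = 6/27 = 2/9.
So (2/1)·h/f = 2/9, i.e. h = (1/9)·f.
Substitute into the budget 6·f + 27·h = 162: 9·f = 162, so f* = 18.
Then h* = (1/9)·18 = 2.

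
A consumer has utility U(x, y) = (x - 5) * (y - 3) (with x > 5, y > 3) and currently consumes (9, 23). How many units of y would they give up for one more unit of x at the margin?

MU_x = (y−3), MU_y = (x−5).
MRS = (y−3)/(x−5).
At (9, 23): MRS = 5.
That is, one extra unit of x is worth 5 units of y at the margin.

MRS = 5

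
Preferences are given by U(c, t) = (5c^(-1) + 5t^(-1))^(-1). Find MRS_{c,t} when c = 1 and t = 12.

For CES with ρ = -1, MRS = (t/c)^2.
At (1, 12): MRS = 144.
The indifference curve has slope −144 at this bundle.

MRS = 144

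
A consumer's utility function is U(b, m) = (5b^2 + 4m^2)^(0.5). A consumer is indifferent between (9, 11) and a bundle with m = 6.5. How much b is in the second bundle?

b = 12

U depends on (b, m) only through S = 5b^2 + 4m^2, so equal utility means equal S. At (9, 11): S = 889.
With m = 6.5: 4·6.5^2 = 169, so 5b^2 = 889 − 169 = 720, i.e. b^2 = 144.
Hence b = √144 = 12.
Check: U(12, 6.5) = 29.8161.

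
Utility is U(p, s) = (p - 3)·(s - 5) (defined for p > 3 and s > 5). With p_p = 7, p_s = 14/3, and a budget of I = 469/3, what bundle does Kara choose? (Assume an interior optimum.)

MU_p = (s−5), MU_s = (p−3).
MRS = (s−5)/(p−3).
Tangency: set MRS = p_p/p_s = 7/(14/3) = 1.5.
So (s − 5)/(p − 3) = 1.5, i.e. (s − 5) = 1.5·(p − 3).
Rewrite the budget in excess-of-subsistence terms: 7·(p − 3) + (14/3)·(s − 5) = 469/3 − 7·3 − (14/3)·5 = 112.
Substituting, 14·(p − 3) = 112, so p − 3 = 8 and p* = 11.
Then s − 5 = 1.5·8 = 12, so s* = 17.

p* = 11, s* = 17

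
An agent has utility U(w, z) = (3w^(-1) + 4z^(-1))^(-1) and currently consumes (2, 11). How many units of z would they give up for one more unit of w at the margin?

For CES with ρ = -1, MRS = (3/4)·(z/w)^2.
At (2, 11): MRS = 363/16.
That is, one extra unit of w is worth 363/16 units of z at the margin.

MRS = 363/16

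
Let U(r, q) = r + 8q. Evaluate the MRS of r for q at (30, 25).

MRS = 0.125

MU_r = 1, MU_q = 8, so MRS = 1/8 = 0.125 at every bundle.
At (30, 25): MRS = 0.125.
That is, one extra unit of r is worth 0.125 units of q at the margin.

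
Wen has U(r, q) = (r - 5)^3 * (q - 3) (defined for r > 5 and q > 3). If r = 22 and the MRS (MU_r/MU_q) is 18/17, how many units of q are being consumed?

MU_r = 3·(r−5)^2·(q−3), MU_q = (r−5)^3.
MRS = (3/1)·(q−3)/(r−5).
Substitute r = 22: MRS = (q − 3)/(17/3). Setting this equal to 18/17 gives q − 3 = (18/17)·(17/3) = 6, so q = 9.

q = 9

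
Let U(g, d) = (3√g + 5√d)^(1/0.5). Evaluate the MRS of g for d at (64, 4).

MRS = 0.15

For CES with ρ = 0.5, MRS = (3/5)·√(d/g).
At (64, 4): MRS = 0.15.
That is, one extra unit of g is worth 0.15 units of d at the margin.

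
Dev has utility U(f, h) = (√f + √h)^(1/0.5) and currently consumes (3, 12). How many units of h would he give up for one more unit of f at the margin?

For CES with ρ = 0.5, MRS = √(h/f).
At (3, 12): MRS = 2.
So at (3, 12) the consumer would give up 2 units of h for one more unit of f.

MRS = 2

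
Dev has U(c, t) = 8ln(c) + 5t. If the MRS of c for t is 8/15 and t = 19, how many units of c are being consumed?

MU_c = 8/c, MU_t = 5.
MRS = 8/c ÷ 5.
MRS depends only on c: 1.6/c = 8/15 ⇒ c = 1.6/(8/15) = 3.

c = 3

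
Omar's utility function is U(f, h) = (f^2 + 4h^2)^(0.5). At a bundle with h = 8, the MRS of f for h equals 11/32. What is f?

For CES with ρ = 2, MRS = (1/4)·(h/f)^(-1).
Setting (1/4)·(8/f)^(-1) = 11/32 gives (8/f)^(-1) = 1.375, so 8/f = 8/11 and f = 11.

f = 11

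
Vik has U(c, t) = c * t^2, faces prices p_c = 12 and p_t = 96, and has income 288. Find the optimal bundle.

c* = 8, t* = 2

MU_c = t^2 and MU_t = 2·c·t.
MRS = MU_c/MU_t = (1/2)·t/c.
Tangency: set MRS = p_c/p_t = 12/96 = 0.125.
So (1/2)·t/c = 0.125, i.e. t = 0.25·c.
Substitute into the budget 12·c + 96·t = 288: 36·c = 288, so c* = 8.
Then t* = 0.25·8 = 2.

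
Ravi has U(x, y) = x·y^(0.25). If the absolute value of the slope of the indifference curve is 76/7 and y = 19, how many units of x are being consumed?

x = 7

MU_x = y^(0.25) and MU_y = 0.25·x·y^(-0.75).
MRS = MU_x/MU_y = (4)·y/x.
Substitute y = 19: MRS = 76/x. Setting 76/x = 76/7 gives x = 76/(76/7) = 7.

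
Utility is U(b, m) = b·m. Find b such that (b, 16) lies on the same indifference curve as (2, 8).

U(2, 8) = 16.
Set U(b, 16) = 16 and solve.
With m = 16: b = 16/16 = 1.
Check: U(1, 16) = 16.

b = 1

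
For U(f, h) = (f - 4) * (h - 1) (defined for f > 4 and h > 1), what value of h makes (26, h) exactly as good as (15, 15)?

h = 8

U(15, 15) = 154.
Set U(26, h) = 154 and solve.
With f = 26: (26 − 4) = 22, so (h − 1) = 154/22 = 7.
So h = 1 + 7 = 8.
Check: U(26, 8) = 154.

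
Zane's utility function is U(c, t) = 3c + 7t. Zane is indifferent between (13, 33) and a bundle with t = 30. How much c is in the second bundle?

c = 20

U(13, 33) = 270.
Set U(c, 30) = 270 and solve.
3c + 7·30 = 270 ⇒ 3c = 60 ⇒ c = 20.
Check: U(20, 30) = 270.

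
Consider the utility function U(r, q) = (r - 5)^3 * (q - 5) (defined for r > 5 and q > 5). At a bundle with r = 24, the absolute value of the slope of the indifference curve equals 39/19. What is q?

q = 18

MU_r = 3·(r−5)^2·(q−5), MU_q = (r−5)^3.
MRS = (3/1)·(q−5)/(r−5).
Substitute r = 24: MRS = (q − 5)/(19/3). Setting this equal to 39/19 gives q − 5 = (39/19)·(19/3) = 13, so q = 18.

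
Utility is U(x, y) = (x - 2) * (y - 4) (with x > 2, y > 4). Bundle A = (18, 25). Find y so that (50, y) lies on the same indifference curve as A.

y = 11

U(18, 25) = 336.
Set U(50, y) = 336 and solve.
With x = 50: (50 − 2) = 48, so (y − 4) = 336/48 = 7.
So y = 4 + 7 = 11.
Check: U(50, 11) = 336.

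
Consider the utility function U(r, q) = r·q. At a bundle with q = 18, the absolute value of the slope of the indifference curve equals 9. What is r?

r = 2

MU_r = q and MU_q = r.
MRS = MU_r/MU_q = q/r.
Substitute q = 18: MRS = 18/r. Setting 18/r = 9 gives r = 18/9 = 2.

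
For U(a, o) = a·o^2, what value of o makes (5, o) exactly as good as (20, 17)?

o = 34

U(20, 17) = 5780.
Set U(5, o) = 5780 and solve.
With a = 5: o^2 = 5780/5 = 1156; taking the square root, o = 34.
Check: U(5, 34) = 5780.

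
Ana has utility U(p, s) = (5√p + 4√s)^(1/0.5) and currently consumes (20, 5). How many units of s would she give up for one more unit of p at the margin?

MRS = 0.625

For CES with ρ = 0.5, MRS = (5/4)·√(s/p).
At (20, 5): MRS = 0.625.
That is, one extra unit of p is worth 0.625 units of s at the margin.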